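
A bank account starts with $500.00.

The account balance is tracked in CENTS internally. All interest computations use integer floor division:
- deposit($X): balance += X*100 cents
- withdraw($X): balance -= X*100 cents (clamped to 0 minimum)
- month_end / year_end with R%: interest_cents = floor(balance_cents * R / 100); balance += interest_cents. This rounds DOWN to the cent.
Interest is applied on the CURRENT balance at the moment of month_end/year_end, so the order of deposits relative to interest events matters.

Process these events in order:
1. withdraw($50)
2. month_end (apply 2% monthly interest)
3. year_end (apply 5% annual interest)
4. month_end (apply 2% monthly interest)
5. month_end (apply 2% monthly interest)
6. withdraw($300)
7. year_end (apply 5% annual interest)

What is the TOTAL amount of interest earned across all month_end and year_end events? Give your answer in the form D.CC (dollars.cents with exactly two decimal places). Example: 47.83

After 1 (withdraw($50)): balance=$450.00 total_interest=$0.00
After 2 (month_end (apply 2% monthly interest)): balance=$459.00 total_interest=$9.00
After 3 (year_end (apply 5% annual interest)): balance=$481.95 total_interest=$31.95
After 4 (month_end (apply 2% monthly interest)): balance=$491.58 total_interest=$41.58
After 5 (month_end (apply 2% monthly interest)): balance=$501.41 total_interest=$51.41
After 6 (withdraw($300)): balance=$201.41 total_interest=$51.41
After 7 (year_end (apply 5% annual interest)): balance=$211.48 total_interest=$61.48

Answer: 61.48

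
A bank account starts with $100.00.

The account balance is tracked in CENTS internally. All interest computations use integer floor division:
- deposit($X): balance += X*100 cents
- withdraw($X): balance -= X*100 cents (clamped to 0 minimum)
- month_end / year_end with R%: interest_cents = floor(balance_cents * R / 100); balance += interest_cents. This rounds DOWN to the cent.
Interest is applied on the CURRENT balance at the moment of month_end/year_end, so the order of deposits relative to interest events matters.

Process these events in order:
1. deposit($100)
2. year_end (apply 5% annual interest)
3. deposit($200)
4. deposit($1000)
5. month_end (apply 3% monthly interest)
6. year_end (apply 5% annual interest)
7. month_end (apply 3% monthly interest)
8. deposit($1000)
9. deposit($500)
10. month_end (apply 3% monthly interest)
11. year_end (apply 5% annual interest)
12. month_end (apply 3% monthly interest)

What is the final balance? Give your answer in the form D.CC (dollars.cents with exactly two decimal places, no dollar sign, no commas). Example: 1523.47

Answer: 3420.51

Derivation:
After 1 (deposit($100)): balance=$200.00 total_interest=$0.00
After 2 (year_end (apply 5% annual interest)): balance=$210.00 total_interest=$10.00
After 3 (deposit($200)): balance=$410.00 total_interest=$10.00
After 4 (deposit($1000)): balance=$1410.00 total_interest=$10.00
After 5 (month_end (apply 3% monthly interest)): balance=$1452.30 total_interest=$52.30
After 6 (year_end (apply 5% annual interest)): balance=$1524.91 total_interest=$124.91
After 7 (month_end (apply 3% monthly interest)): balance=$1570.65 total_interest=$170.65
After 8 (deposit($1000)): balance=$2570.65 total_interest=$170.65
After 9 (deposit($500)): balance=$3070.65 total_interest=$170.65
After 10 (month_end (apply 3% monthly interest)): balance=$3162.76 total_interest=$262.76
After 11 (year_end (apply 5% annual interest)): balance=$3320.89 total_interest=$420.89
After 12 (month_end (apply 3% monthly interest)): balance=$3420.51 total_interest=$520.51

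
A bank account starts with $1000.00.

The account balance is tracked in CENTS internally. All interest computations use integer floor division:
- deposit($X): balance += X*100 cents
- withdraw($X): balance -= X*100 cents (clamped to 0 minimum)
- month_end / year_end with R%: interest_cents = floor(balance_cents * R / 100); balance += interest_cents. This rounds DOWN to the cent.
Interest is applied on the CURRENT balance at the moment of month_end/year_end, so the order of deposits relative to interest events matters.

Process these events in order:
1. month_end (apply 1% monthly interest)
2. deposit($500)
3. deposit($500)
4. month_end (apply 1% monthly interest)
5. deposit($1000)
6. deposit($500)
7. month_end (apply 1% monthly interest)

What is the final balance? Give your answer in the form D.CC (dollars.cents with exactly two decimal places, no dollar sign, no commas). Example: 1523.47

After 1 (month_end (apply 1% monthly interest)): balance=$1010.00 total_interest=$10.00
After 2 (deposit($500)): balance=$1510.00 total_interest=$10.00
After 3 (deposit($500)): balance=$2010.00 total_interest=$10.00
After 4 (month_end (apply 1% monthly interest)): balance=$2030.10 total_interest=$30.10
After 5 (deposit($1000)): balance=$3030.10 total_interest=$30.10
After 6 (deposit($500)): balance=$3530.10 total_interest=$30.10
After 7 (month_end (apply 1% monthly interest)): balance=$3565.40 total_interest=$65.40

Answer: 3565.40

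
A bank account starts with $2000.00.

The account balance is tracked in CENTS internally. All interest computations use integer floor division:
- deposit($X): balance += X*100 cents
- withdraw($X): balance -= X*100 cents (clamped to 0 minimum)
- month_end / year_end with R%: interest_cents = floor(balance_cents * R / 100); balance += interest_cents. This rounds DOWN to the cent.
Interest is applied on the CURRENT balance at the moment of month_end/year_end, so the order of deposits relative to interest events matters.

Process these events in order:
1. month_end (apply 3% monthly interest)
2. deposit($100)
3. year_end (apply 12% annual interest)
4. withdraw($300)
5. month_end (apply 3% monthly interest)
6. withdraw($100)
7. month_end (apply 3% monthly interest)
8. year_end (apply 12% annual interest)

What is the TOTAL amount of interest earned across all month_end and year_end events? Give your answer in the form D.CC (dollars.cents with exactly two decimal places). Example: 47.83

After 1 (month_end (apply 3% monthly interest)): balance=$2060.00 total_interest=$60.00
After 2 (deposit($100)): balance=$2160.00 total_interest=$60.00
After 3 (year_end (apply 12% annual interest)): balance=$2419.20 total_interest=$319.20
After 4 (withdraw($300)): balance=$2119.20 total_interest=$319.20
After 5 (month_end (apply 3% monthly interest)): balance=$2182.77 total_interest=$382.77
After 6 (withdraw($100)): balance=$2082.77 total_interest=$382.77
After 7 (month_end (apply 3% monthly interest)): balance=$2145.25 total_interest=$445.25
After 8 (year_end (apply 12% annual interest)): balance=$2402.68 total_interest=$702.68

Answer: 702.68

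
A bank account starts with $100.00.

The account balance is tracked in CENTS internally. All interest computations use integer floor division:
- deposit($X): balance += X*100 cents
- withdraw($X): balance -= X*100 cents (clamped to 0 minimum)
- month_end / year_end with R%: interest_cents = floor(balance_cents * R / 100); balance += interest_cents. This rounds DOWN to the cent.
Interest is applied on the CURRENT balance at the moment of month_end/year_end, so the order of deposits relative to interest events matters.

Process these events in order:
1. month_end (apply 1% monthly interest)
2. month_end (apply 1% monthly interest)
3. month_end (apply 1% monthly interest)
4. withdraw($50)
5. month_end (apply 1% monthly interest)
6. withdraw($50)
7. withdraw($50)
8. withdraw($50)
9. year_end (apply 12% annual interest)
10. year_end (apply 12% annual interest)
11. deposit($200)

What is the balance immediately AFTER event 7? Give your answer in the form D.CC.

After 1 (month_end (apply 1% monthly interest)): balance=$101.00 total_interest=$1.00
After 2 (month_end (apply 1% monthly interest)): balance=$102.01 total_interest=$2.01
After 3 (month_end (apply 1% monthly interest)): balance=$103.03 total_interest=$3.03
After 4 (withdraw($50)): balance=$53.03 total_interest=$3.03
After 5 (month_end (apply 1% monthly interest)): balance=$53.56 total_interest=$3.56
After 6 (withdraw($50)): balance=$3.56 total_interest=$3.56
After 7 (withdraw($50)): balance=$0.00 total_interest=$3.56

Answer: 0.00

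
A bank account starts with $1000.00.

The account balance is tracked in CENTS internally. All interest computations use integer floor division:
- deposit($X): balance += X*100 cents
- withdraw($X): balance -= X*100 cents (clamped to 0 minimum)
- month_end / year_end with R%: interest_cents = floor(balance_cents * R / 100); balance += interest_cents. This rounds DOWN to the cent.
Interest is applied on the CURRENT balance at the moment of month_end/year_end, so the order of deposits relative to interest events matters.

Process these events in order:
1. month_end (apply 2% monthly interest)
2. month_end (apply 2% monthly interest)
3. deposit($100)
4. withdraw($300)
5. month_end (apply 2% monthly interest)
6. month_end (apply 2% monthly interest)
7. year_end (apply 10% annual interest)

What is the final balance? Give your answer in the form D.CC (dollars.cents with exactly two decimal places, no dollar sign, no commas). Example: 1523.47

Answer: 961.77

Derivation:
After 1 (month_end (apply 2% monthly interest)): balance=$1020.00 total_interest=$20.00
After 2 (month_end (apply 2% monthly interest)): balance=$1040.40 total_interest=$40.40
After 3 (deposit($100)): balance=$1140.40 total_interest=$40.40
After 4 (withdraw($300)): balance=$840.40 total_interest=$40.40
After 5 (month_end (apply 2% monthly interest)): balance=$857.20 total_interest=$57.20
After 6 (month_end (apply 2% monthly interest)): balance=$874.34 total_interest=$74.34
After 7 (year_end (apply 10% annual interest)): balance=$961.77 total_interest=$161.77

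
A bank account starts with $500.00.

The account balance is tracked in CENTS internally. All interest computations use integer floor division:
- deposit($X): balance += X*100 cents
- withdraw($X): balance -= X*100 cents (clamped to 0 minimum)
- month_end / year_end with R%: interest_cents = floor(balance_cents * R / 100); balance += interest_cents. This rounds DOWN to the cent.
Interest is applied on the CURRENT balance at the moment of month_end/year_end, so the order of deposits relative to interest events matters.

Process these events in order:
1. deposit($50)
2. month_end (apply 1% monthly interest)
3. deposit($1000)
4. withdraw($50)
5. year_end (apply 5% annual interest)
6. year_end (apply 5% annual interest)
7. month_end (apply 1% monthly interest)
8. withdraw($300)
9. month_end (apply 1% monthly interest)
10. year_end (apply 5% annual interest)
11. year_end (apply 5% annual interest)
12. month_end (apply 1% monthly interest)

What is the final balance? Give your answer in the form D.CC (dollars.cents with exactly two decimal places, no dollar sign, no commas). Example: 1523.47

Answer: 1547.95

Derivation:
After 1 (deposit($50)): balance=$550.00 total_interest=$0.00
After 2 (month_end (apply 1% monthly interest)): balance=$555.50 total_interest=$5.50
After 3 (deposit($1000)): balance=$1555.50 total_interest=$5.50
After 4 (withdraw($50)): balance=$1505.50 total_interest=$5.50
After 5 (year_end (apply 5% annual interest)): balance=$1580.77 total_interest=$80.77
After 6 (year_end (apply 5% annual interest)): balance=$1659.80 total_interest=$159.80
After 7 (month_end (apply 1% monthly interest)): balance=$1676.39 total_interest=$176.39
After 8 (withdraw($300)): balance=$1376.39 total_interest=$176.39
After 9 (month_end (apply 1% monthly interest)): balance=$1390.15 total_interest=$190.15
After 10 (year_end (apply 5% annual interest)): balance=$1459.65 total_interest=$259.65
After 11 (year_end (apply 5% annual interest)): balance=$1532.63 total_interest=$332.63
After 12 (month_end (apply 1% monthly interest)): balance=$1547.95 total_interest=$347.95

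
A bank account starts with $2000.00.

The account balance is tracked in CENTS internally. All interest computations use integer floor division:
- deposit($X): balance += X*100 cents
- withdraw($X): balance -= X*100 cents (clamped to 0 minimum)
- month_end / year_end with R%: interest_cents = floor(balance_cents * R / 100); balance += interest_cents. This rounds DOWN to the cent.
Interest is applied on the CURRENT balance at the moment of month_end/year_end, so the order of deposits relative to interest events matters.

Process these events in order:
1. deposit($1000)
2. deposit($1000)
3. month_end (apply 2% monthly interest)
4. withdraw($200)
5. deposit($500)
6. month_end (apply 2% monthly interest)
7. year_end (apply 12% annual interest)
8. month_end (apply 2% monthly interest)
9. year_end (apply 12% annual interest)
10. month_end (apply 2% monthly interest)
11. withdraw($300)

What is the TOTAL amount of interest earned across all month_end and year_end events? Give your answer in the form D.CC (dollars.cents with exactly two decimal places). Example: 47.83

After 1 (deposit($1000)): balance=$3000.00 total_interest=$0.00
After 2 (deposit($1000)): balance=$4000.00 total_interest=$0.00
After 3 (month_end (apply 2% monthly interest)): balance=$4080.00 total_interest=$80.00
After 4 (withdraw($200)): balance=$3880.00 total_interest=$80.00
After 5 (deposit($500)): balance=$4380.00 total_interest=$80.00
After 6 (month_end (apply 2% monthly interest)): balance=$4467.60 total_interest=$167.60
After 7 (year_end (apply 12% annual interest)): balance=$5003.71 total_interest=$703.71
After 8 (month_end (apply 2% monthly interest)): balance=$5103.78 total_interest=$803.78
After 9 (year_end (apply 12% annual interest)): balance=$5716.23 total_interest=$1416.23
After 10 (month_end (apply 2% monthly interest)): balance=$5830.55 total_interest=$1530.55
After 11 (withdraw($300)): balance=$5530.55 total_interest=$1530.55

Answer: 1530.55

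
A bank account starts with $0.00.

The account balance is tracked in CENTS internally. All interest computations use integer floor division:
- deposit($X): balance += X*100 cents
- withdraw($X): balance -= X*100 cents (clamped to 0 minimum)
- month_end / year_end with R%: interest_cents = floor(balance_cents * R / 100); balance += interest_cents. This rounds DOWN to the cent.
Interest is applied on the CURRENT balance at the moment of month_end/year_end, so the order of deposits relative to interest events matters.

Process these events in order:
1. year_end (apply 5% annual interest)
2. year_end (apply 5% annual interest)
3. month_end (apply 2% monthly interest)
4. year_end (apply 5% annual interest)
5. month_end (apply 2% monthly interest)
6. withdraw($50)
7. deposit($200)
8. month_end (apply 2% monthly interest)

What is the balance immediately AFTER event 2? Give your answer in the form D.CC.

After 1 (year_end (apply 5% annual interest)): balance=$0.00 total_interest=$0.00
After 2 (year_end (apply 5% annual interest)): balance=$0.00 total_interest=$0.00

Answer: 0.00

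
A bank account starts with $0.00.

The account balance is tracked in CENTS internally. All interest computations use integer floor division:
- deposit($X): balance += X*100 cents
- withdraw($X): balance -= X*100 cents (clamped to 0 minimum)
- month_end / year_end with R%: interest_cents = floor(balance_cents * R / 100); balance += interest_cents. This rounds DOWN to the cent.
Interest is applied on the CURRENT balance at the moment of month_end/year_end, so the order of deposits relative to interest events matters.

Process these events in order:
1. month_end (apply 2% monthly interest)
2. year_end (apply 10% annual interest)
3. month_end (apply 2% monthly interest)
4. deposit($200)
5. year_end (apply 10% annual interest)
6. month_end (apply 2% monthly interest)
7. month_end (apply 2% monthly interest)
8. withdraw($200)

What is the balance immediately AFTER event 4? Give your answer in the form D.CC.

Answer: 200.00

Derivation:
After 1 (month_end (apply 2% monthly interest)): balance=$0.00 total_interest=$0.00
After 2 (year_end (apply 10% annual interest)): balance=$0.00 total_interest=$0.00
After 3 (month_end (apply 2% monthly interest)): balance=$0.00 total_interest=$0.00
After 4 (deposit($200)): balance=$200.00 total_interest=$0.00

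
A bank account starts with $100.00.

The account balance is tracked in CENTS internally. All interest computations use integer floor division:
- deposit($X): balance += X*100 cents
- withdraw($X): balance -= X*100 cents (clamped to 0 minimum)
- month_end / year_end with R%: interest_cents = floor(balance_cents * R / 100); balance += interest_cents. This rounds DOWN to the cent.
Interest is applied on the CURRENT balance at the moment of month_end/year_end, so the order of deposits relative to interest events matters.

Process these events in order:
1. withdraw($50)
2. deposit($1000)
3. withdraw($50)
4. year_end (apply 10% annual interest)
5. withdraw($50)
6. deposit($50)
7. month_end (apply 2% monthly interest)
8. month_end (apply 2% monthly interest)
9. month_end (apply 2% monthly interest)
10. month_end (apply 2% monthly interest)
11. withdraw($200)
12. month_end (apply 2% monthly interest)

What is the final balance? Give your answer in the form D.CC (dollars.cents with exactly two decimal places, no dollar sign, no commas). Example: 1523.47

After 1 (withdraw($50)): balance=$50.00 total_interest=$0.00
After 2 (deposit($1000)): balance=$1050.00 total_interest=$0.00
After 3 (withdraw($50)): balance=$1000.00 total_interest=$0.00
After 4 (year_end (apply 10% annual interest)): balance=$1100.00 total_interest=$100.00
After 5 (withdraw($50)): balance=$1050.00 total_interest=$100.00
After 6 (deposit($50)): balance=$1100.00 total_interest=$100.00
After 7 (month_end (apply 2% monthly interest)): balance=$1122.00 total_interest=$122.00
After 8 (month_end (apply 2% monthly interest)): balance=$1144.44 total_interest=$144.44
After 9 (month_end (apply 2% monthly interest)): balance=$1167.32 total_interest=$167.32
After 10 (month_end (apply 2% monthly interest)): balance=$1190.66 total_interest=$190.66
After 11 (withdraw($200)): balance=$990.66 total_interest=$190.66
After 12 (month_end (apply 2% monthly interest)): balance=$1010.47 total_interest=$210.47

Answer: 1010.47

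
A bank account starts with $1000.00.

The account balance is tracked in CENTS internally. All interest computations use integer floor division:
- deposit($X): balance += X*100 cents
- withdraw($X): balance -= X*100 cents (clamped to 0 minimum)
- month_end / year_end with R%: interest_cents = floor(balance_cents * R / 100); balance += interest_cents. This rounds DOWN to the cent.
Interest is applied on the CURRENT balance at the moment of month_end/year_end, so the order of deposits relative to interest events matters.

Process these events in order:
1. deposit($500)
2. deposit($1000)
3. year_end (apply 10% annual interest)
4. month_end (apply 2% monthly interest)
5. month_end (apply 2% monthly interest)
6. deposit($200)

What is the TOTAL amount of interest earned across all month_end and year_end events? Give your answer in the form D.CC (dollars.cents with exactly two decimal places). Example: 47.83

Answer: 361.10

Derivation:
After 1 (deposit($500)): balance=$1500.00 total_interest=$0.00
After 2 (deposit($1000)): balance=$2500.00 total_interest=$0.00
After 3 (year_end (apply 10% annual interest)): balance=$2750.00 total_interest=$250.00
After 4 (month_end (apply 2% monthly interest)): balance=$2805.00 total_interest=$305.00
After 5 (month_end (apply 2% monthly interest)): balance=$2861.10 total_interest=$361.10
After 6 (deposit($200)): balance=$3061.10 total_interest=$361.10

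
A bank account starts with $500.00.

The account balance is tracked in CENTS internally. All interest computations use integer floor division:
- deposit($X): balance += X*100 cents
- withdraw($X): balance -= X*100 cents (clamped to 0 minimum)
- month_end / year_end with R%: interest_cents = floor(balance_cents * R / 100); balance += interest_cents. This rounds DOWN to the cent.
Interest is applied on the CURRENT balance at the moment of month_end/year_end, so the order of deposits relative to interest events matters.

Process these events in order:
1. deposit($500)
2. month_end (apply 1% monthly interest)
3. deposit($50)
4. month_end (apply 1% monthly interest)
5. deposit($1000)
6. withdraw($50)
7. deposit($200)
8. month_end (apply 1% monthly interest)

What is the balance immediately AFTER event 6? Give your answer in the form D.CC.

Answer: 2020.60

Derivation:
After 1 (deposit($500)): balance=$1000.00 total_interest=$0.00
After 2 (month_end (apply 1% monthly interest)): balance=$1010.00 total_interest=$10.00
After 3 (deposit($50)): balance=$1060.00 total_interest=$10.00
After 4 (month_end (apply 1% monthly interest)): balance=$1070.60 total_interest=$20.60
After 5 (deposit($1000)): balance=$2070.60 total_interest=$20.60
After 6 (withdraw($50)): balance=$2020.60 total_interest=$20.60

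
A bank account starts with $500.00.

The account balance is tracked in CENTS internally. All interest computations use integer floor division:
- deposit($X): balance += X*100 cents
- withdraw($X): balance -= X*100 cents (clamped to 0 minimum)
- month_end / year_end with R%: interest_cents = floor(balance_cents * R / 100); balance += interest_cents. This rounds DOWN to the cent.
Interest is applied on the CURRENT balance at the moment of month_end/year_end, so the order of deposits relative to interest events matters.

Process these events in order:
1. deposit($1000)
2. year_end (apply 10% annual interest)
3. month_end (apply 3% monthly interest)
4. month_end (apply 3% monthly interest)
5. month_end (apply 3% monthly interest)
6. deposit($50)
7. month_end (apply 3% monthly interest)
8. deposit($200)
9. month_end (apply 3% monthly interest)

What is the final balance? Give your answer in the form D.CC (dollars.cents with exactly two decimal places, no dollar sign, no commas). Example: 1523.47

After 1 (deposit($1000)): balance=$1500.00 total_interest=$0.00
After 2 (year_end (apply 10% annual interest)): balance=$1650.00 total_interest=$150.00
After 3 (month_end (apply 3% monthly interest)): balance=$1699.50 total_interest=$199.50
After 4 (month_end (apply 3% monthly interest)): balance=$1750.48 total_interest=$250.48
After 5 (month_end (apply 3% monthly interest)): balance=$1802.99 total_interest=$302.99
After 6 (deposit($50)): balance=$1852.99 total_interest=$302.99
After 7 (month_end (apply 3% monthly interest)): balance=$1908.57 total_interest=$358.57
After 8 (deposit($200)): balance=$2108.57 total_interest=$358.57
After 9 (month_end (apply 3% monthly interest)): balance=$2171.82 total_interest=$421.82

Answer: 2171.82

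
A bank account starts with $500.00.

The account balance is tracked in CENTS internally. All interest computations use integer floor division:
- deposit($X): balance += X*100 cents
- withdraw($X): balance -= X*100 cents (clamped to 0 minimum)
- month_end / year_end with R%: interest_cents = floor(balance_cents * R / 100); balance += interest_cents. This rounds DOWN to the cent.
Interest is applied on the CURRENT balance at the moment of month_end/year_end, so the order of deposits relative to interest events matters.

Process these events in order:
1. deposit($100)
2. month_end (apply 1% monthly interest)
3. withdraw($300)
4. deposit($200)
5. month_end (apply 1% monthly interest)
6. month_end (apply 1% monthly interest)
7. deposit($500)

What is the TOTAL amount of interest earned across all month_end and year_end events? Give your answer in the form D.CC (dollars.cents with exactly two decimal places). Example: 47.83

Answer: 16.17

Derivation:
After 1 (deposit($100)): balance=$600.00 total_interest=$0.00
After 2 (month_end (apply 1% monthly interest)): balance=$606.00 total_interest=$6.00
After 3 (withdraw($300)): balance=$306.00 total_interest=$6.00
After 4 (deposit($200)): balance=$506.00 total_interest=$6.00
After 5 (month_end (apply 1% monthly interest)): balance=$511.06 total_interest=$11.06
After 6 (month_end (apply 1% monthly interest)): balance=$516.17 total_interest=$16.17
After 7 (deposit($500)): balance=$1016.17 total_interest=$16.17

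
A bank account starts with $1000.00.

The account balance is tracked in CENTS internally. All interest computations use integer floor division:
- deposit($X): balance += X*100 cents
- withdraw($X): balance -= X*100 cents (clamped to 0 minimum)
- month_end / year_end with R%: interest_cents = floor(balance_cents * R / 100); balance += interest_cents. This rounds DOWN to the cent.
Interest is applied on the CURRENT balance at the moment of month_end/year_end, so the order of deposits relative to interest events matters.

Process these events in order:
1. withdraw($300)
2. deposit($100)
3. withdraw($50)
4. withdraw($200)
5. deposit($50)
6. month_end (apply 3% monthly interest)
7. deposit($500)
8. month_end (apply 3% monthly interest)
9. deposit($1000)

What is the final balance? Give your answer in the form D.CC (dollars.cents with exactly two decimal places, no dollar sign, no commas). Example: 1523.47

After 1 (withdraw($300)): balance=$700.00 total_interest=$0.00
After 2 (deposit($100)): balance=$800.00 total_interest=$0.00
After 3 (withdraw($50)): balance=$750.00 total_interest=$0.00
After 4 (withdraw($200)): balance=$550.00 total_interest=$0.00
After 5 (deposit($50)): balance=$600.00 total_interest=$0.00
After 6 (month_end (apply 3% monthly interest)): balance=$618.00 total_interest=$18.00
After 7 (deposit($500)): balance=$1118.00 total_interest=$18.00
After 8 (month_end (apply 3% monthly interest)): balance=$1151.54 total_interest=$51.54
After 9 (deposit($1000)): balance=$2151.54 total_interest=$51.54

Answer: 2151.54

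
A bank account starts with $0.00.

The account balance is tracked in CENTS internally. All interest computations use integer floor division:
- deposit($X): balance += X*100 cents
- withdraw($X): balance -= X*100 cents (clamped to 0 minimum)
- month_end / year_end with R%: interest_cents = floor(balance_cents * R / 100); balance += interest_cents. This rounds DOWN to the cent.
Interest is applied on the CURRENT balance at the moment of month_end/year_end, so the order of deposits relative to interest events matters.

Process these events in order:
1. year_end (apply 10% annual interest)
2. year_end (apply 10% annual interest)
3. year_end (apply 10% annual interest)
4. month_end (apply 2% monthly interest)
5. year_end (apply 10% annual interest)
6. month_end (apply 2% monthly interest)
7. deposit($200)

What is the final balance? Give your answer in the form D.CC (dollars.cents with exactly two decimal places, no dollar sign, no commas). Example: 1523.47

Answer: 200.00

Derivation:
After 1 (year_end (apply 10% annual interest)): balance=$0.00 total_interest=$0.00
After 2 (year_end (apply 10% annual interest)): balance=$0.00 total_interest=$0.00
After 3 (year_end (apply 10% annual interest)): balance=$0.00 total_interest=$0.00
After 4 (month_end (apply 2% monthly interest)): balance=$0.00 total_interest=$0.00
After 5 (year_end (apply 10% annual interest)): balance=$0.00 total_interest=$0.00
After 6 (month_end (apply 2% monthly interest)): balance=$0.00 total_interest=$0.00
After 7 (deposit($200)): balance=$200.00 total_interest=$0.00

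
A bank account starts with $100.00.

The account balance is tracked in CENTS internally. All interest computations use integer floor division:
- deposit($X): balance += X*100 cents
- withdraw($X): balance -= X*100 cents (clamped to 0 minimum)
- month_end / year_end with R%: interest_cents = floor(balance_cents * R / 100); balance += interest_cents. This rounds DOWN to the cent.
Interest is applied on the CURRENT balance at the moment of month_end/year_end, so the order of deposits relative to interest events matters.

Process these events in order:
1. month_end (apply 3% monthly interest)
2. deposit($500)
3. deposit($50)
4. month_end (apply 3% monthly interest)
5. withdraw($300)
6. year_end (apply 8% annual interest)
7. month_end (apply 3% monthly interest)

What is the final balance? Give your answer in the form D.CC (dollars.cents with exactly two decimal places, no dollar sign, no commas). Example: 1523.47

After 1 (month_end (apply 3% monthly interest)): balance=$103.00 total_interest=$3.00
After 2 (deposit($500)): balance=$603.00 total_interest=$3.00
After 3 (deposit($50)): balance=$653.00 total_interest=$3.00
After 4 (month_end (apply 3% monthly interest)): balance=$672.59 total_interest=$22.59
After 5 (withdraw($300)): balance=$372.59 total_interest=$22.59
After 6 (year_end (apply 8% annual interest)): balance=$402.39 total_interest=$52.39
After 7 (month_end (apply 3% monthly interest)): balance=$414.46 total_interest=$64.46

Answer: 414.46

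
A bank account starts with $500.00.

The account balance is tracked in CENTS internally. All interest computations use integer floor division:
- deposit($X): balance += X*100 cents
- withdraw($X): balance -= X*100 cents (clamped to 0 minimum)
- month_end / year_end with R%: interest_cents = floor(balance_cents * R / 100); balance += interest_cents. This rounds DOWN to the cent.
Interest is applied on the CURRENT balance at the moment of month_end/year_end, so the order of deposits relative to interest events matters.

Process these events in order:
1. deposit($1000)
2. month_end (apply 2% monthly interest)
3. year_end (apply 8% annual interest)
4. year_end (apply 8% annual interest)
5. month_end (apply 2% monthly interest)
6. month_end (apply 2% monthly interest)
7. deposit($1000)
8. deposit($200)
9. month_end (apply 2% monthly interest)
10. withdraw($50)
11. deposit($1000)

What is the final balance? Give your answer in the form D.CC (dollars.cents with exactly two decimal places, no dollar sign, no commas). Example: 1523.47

Answer: 4067.81

Derivation:
After 1 (deposit($1000)): balance=$1500.00 total_interest=$0.00
After 2 (month_end (apply 2% monthly interest)): balance=$1530.00 total_interest=$30.00
After 3 (year_end (apply 8% annual interest)): balance=$1652.40 total_interest=$152.40
After 4 (year_end (apply 8% annual interest)): balance=$1784.59 total_interest=$284.59
After 5 (month_end (apply 2% monthly interest)): balance=$1820.28 total_interest=$320.28
After 6 (month_end (apply 2% monthly interest)): balance=$1856.68 total_interest=$356.68
After 7 (deposit($1000)): balance=$2856.68 total_interest=$356.68
After 8 (deposit($200)): balance=$3056.68 total_interest=$356.68
After 9 (month_end (apply 2% monthly interest)): balance=$3117.81 total_interest=$417.81
After 10 (withdraw($50)): balance=$3067.81 total_interest=$417.81
After 11 (deposit($1000)): balance=$4067.81 total_interest=$417.81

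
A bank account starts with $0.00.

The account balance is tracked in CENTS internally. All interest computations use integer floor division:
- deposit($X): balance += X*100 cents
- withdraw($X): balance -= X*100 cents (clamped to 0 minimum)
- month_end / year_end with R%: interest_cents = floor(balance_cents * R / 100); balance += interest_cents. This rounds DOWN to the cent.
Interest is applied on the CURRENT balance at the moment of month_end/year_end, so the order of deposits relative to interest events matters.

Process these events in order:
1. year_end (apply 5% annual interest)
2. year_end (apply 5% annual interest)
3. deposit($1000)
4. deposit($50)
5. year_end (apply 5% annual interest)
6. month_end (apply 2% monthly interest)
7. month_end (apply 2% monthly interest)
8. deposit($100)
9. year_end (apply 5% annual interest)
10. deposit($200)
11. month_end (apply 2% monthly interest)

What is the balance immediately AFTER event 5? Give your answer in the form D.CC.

After 1 (year_end (apply 5% annual interest)): balance=$0.00 total_interest=$0.00
After 2 (year_end (apply 5% annual interest)): balance=$0.00 total_interest=$0.00
After 3 (deposit($1000)): balance=$1000.00 total_interest=$0.00
After 4 (deposit($50)): balance=$1050.00 total_interest=$0.00
After 5 (year_end (apply 5% annual interest)): balance=$1102.50 total_interest=$52.50

Answer: 1102.50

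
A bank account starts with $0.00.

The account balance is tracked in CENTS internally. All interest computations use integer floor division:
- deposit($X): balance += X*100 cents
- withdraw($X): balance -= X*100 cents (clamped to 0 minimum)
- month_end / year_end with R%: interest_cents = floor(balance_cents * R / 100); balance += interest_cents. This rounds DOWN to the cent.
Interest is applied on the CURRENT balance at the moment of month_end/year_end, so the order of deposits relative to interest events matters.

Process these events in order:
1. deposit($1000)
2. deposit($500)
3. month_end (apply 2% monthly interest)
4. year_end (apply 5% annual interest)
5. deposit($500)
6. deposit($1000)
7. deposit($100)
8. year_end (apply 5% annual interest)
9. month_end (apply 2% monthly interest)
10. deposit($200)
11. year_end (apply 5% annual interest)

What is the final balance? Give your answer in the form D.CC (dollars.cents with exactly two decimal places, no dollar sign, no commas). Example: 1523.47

Answer: 3815.85

Derivation:
After 1 (deposit($1000)): balance=$1000.00 total_interest=$0.00
After 2 (deposit($500)): balance=$1500.00 total_interest=$0.00
After 3 (month_end (apply 2% monthly interest)): balance=$1530.00 total_interest=$30.00
After 4 (year_end (apply 5% annual interest)): balance=$1606.50 total_interest=$106.50
After 5 (deposit($500)): balance=$2106.50 total_interest=$106.50
After 6 (deposit($1000)): balance=$3106.50 total_interest=$106.50
After 7 (deposit($100)): balance=$3206.50 total_interest=$106.50
After 8 (year_end (apply 5% annual interest)): balance=$3366.82 total_interest=$266.82
After 9 (month_end (apply 2% monthly interest)): balance=$3434.15 total_interest=$334.15
After 10 (deposit($200)): balance=$3634.15 total_interest=$334.15
After 11 (year_end (apply 5% annual interest)): balance=$3815.85 total_interest=$515.85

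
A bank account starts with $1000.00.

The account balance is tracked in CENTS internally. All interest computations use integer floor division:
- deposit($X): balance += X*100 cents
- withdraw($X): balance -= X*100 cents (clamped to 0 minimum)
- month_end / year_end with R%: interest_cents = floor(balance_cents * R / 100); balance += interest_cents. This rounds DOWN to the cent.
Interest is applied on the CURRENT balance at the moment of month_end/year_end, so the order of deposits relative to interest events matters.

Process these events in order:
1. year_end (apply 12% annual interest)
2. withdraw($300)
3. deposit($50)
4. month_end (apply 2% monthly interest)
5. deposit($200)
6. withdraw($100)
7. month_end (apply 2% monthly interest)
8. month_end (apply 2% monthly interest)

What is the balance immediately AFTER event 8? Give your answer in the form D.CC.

After 1 (year_end (apply 12% annual interest)): balance=$1120.00 total_interest=$120.00
After 2 (withdraw($300)): balance=$820.00 total_interest=$120.00
After 3 (deposit($50)): balance=$870.00 total_interest=$120.00
After 4 (month_end (apply 2% monthly interest)): balance=$887.40 total_interest=$137.40
After 5 (deposit($200)): balance=$1087.40 total_interest=$137.40
After 6 (withdraw($100)): balance=$987.40 total_interest=$137.40
After 7 (month_end (apply 2% monthly interest)): balance=$1007.14 total_interest=$157.14
After 8 (month_end (apply 2% monthly interest)): balance=$1027.28 total_interest=$177.28

Answer: 1027.28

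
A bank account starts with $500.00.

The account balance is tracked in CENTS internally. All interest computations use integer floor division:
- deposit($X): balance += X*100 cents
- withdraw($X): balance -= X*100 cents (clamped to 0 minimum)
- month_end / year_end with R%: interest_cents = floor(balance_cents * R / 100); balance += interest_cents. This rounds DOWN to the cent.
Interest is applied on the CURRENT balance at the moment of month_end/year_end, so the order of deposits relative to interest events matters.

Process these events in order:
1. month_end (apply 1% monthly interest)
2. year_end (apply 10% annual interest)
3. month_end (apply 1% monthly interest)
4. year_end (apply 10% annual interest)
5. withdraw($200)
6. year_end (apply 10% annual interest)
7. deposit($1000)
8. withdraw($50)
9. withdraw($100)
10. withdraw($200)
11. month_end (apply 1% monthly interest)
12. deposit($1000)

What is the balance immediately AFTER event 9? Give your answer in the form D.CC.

After 1 (month_end (apply 1% monthly interest)): balance=$505.00 total_interest=$5.00
After 2 (year_end (apply 10% annual interest)): balance=$555.50 total_interest=$55.50
After 3 (month_end (apply 1% monthly interest)): balance=$561.05 total_interest=$61.05
After 4 (year_end (apply 10% annual interest)): balance=$617.15 total_interest=$117.15
After 5 (withdraw($200)): balance=$417.15 total_interest=$117.15
After 6 (year_end (apply 10% annual interest)): balance=$458.86 total_interest=$158.86
After 7 (deposit($1000)): balance=$1458.86 total_interest=$158.86
After 8 (withdraw($50)): balance=$1408.86 total_interest=$158.86
After 9 (withdraw($100)): balance=$1308.86 total_interest=$158.86

Answer: 1308.86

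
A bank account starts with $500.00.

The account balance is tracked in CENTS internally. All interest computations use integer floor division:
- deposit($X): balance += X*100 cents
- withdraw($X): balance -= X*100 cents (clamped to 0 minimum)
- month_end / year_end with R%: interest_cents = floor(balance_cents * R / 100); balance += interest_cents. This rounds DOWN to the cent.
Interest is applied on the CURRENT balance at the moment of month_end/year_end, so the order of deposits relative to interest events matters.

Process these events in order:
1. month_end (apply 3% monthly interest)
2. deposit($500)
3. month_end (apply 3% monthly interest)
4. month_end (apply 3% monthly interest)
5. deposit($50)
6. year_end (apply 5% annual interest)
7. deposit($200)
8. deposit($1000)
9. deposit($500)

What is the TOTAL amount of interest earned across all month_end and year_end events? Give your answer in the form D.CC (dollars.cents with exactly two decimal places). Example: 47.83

Answer: 133.15

Derivation:
After 1 (month_end (apply 3% monthly interest)): balance=$515.00 total_interest=$15.00
After 2 (deposit($500)): balance=$1015.00 total_interest=$15.00
After 3 (month_end (apply 3% monthly interest)): balance=$1045.45 total_interest=$45.45
After 4 (month_end (apply 3% monthly interest)): balance=$1076.81 total_interest=$76.81
After 5 (deposit($50)): balance=$1126.81 total_interest=$76.81
After 6 (year_end (apply 5% annual interest)): balance=$1183.15 total_interest=$133.15
After 7 (deposit($200)): balance=$1383.15 total_interest=$133.15
After 8 (deposit($1000)): balance=$2383.15 total_interest=$133.15
After 9 (deposit($500)): balance=$2883.15 total_interest=$133.15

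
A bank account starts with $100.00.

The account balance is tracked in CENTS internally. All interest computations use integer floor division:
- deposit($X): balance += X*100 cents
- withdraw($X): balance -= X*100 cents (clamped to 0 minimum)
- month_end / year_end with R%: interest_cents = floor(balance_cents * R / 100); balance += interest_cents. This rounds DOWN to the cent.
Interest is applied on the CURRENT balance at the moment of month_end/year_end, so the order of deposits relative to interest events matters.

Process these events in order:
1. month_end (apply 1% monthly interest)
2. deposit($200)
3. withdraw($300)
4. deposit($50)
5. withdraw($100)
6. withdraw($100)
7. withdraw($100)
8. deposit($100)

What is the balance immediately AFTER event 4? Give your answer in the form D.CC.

After 1 (month_end (apply 1% monthly interest)): balance=$101.00 total_interest=$1.00
After 2 (deposit($200)): balance=$301.00 total_interest=$1.00
After 3 (withdraw($300)): balance=$1.00 total_interest=$1.00
After 4 (deposit($50)): balance=$51.00 total_interest=$1.00

Answer: 51.00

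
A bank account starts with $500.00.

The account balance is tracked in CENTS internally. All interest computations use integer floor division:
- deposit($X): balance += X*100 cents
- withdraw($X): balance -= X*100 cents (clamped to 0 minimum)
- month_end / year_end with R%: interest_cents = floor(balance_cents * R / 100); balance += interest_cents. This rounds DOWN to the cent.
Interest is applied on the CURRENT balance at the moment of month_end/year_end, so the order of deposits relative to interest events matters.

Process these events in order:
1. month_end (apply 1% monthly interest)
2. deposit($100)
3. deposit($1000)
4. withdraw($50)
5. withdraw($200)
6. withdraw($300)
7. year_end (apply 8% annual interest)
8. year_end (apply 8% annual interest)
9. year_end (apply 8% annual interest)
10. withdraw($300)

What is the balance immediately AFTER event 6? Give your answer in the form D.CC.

After 1 (month_end (apply 1% monthly interest)): balance=$505.00 total_interest=$5.00
After 2 (deposit($100)): balance=$605.00 total_interest=$5.00
After 3 (deposit($1000)): balance=$1605.00 total_interest=$5.00
After 4 (withdraw($50)): balance=$1555.00 total_interest=$5.00
After 5 (withdraw($200)): balance=$1355.00 total_interest=$5.00
After 6 (withdraw($300)): balance=$1055.00 total_interest=$5.00

Answer: 1055.00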